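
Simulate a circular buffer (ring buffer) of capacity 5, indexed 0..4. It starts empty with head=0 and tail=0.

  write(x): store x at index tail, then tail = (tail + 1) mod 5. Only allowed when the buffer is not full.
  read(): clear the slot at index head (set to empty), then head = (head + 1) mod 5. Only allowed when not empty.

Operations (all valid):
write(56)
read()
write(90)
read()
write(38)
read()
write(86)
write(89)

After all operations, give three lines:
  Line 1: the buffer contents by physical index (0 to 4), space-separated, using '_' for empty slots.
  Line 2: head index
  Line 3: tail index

write(56): buf=[56 _ _ _ _], head=0, tail=1, size=1
read(): buf=[_ _ _ _ _], head=1, tail=1, size=0
write(90): buf=[_ 90 _ _ _], head=1, tail=2, size=1
read(): buf=[_ _ _ _ _], head=2, tail=2, size=0
write(38): buf=[_ _ 38 _ _], head=2, tail=3, size=1
read(): buf=[_ _ _ _ _], head=3, tail=3, size=0
write(86): buf=[_ _ _ 86 _], head=3, tail=4, size=1
write(89): buf=[_ _ _ 86 89], head=3, tail=0, size=2

Answer: _ _ _ 86 89
3
0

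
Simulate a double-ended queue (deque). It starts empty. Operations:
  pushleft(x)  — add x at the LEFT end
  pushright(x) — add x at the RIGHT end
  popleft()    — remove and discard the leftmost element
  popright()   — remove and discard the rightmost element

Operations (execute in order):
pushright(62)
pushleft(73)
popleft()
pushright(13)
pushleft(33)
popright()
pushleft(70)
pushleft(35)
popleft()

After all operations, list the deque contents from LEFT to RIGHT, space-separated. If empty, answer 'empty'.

Answer: 70 33 62

Derivation:
pushright(62): [62]
pushleft(73): [73, 62]
popleft(): [62]
pushright(13): [62, 13]
pushleft(33): [33, 62, 13]
popright(): [33, 62]
pushleft(70): [70, 33, 62]
pushleft(35): [35, 70, 33, 62]
popleft(): [70, 33, 62]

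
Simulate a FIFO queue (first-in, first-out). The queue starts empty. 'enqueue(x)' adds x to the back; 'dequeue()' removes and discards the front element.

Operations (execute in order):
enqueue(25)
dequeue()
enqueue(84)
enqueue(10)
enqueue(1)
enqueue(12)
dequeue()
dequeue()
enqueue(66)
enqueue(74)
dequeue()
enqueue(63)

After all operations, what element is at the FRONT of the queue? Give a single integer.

Answer: 12

Derivation:
enqueue(25): queue = [25]
dequeue(): queue = []
enqueue(84): queue = [84]
enqueue(10): queue = [84, 10]
enqueue(1): queue = [84, 10, 1]
enqueue(12): queue = [84, 10, 1, 12]
dequeue(): queue = [10, 1, 12]
dequeue(): queue = [1, 12]
enqueue(66): queue = [1, 12, 66]
enqueue(74): queue = [1, 12, 66, 74]
dequeue(): queue = [12, 66, 74]
enqueue(63): queue = [12, 66, 74, 63]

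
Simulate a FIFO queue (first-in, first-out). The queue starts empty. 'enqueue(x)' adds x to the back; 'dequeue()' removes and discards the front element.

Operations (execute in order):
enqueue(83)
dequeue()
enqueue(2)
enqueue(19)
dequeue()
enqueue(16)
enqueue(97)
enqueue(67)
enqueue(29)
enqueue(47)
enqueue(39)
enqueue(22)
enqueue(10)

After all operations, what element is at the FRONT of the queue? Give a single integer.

Answer: 19

Derivation:
enqueue(83): queue = [83]
dequeue(): queue = []
enqueue(2): queue = [2]
enqueue(19): queue = [2, 19]
dequeue(): queue = [19]
enqueue(16): queue = [19, 16]
enqueue(97): queue = [19, 16, 97]
enqueue(67): queue = [19, 16, 97, 67]
enqueue(29): queue = [19, 16, 97, 67, 29]
enqueue(47): queue = [19, 16, 97, 67, 29, 47]
enqueue(39): queue = [19, 16, 97, 67, 29, 47, 39]
enqueue(22): queue = [19, 16, 97, 67, 29, 47, 39, 22]
enqueue(10): queue = [19, 16, 97, 67, 29, 47, 39, 22, 10]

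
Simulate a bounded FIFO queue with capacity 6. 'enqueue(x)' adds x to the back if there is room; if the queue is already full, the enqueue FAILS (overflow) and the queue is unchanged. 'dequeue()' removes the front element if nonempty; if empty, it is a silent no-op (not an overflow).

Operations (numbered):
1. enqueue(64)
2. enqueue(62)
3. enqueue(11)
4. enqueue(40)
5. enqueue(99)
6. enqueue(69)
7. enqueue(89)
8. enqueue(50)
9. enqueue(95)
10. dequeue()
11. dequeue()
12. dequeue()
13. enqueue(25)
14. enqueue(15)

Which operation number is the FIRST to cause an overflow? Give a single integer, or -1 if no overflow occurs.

1. enqueue(64): size=1
2. enqueue(62): size=2
3. enqueue(11): size=3
4. enqueue(40): size=4
5. enqueue(99): size=5
6. enqueue(69): size=6
7. enqueue(89): size=6=cap → OVERFLOW (fail)
8. enqueue(50): size=6=cap → OVERFLOW (fail)
9. enqueue(95): size=6=cap → OVERFLOW (fail)
10. dequeue(): size=5
11. dequeue(): size=4
12. dequeue(): size=3
13. enqueue(25): size=4
14. enqueue(15): size=5

Answer: 7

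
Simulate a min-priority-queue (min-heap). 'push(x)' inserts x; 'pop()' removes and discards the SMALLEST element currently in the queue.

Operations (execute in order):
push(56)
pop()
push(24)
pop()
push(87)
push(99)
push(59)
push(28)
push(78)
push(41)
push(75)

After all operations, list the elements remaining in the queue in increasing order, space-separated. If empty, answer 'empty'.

push(56): heap contents = [56]
pop() → 56: heap contents = []
push(24): heap contents = [24]
pop() → 24: heap contents = []
push(87): heap contents = [87]
push(99): heap contents = [87, 99]
push(59): heap contents = [59, 87, 99]
push(28): heap contents = [28, 59, 87, 99]
push(78): heap contents = [28, 59, 78, 87, 99]
push(41): heap contents = [28, 41, 59, 78, 87, 99]
push(75): heap contents = [28, 41, 59, 75, 78, 87, 99]

Answer: 28 41 59 75 78 87 99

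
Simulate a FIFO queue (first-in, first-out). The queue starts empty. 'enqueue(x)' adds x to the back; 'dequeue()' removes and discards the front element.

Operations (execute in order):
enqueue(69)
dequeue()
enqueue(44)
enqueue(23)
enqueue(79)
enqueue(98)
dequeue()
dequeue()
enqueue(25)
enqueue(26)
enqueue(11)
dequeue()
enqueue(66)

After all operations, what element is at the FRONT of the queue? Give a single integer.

enqueue(69): queue = [69]
dequeue(): queue = []
enqueue(44): queue = [44]
enqueue(23): queue = [44, 23]
enqueue(79): queue = [44, 23, 79]
enqueue(98): queue = [44, 23, 79, 98]
dequeue(): queue = [23, 79, 98]
dequeue(): queue = [79, 98]
enqueue(25): queue = [79, 98, 25]
enqueue(26): queue = [79, 98, 25, 26]
enqueue(11): queue = [79, 98, 25, 26, 11]
dequeue(): queue = [98, 25, 26, 11]
enqueue(66): queue = [98, 25, 26, 11, 66]

Answer: 98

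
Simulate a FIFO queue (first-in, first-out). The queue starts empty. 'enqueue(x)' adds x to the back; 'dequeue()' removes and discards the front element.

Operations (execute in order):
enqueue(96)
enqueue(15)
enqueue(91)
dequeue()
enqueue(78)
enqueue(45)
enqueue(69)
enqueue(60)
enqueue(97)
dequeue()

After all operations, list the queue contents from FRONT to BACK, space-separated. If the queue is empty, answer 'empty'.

enqueue(96): [96]
enqueue(15): [96, 15]
enqueue(91): [96, 15, 91]
dequeue(): [15, 91]
enqueue(78): [15, 91, 78]
enqueue(45): [15, 91, 78, 45]
enqueue(69): [15, 91, 78, 45, 69]
enqueue(60): [15, 91, 78, 45, 69, 60]
enqueue(97): [15, 91, 78, 45, 69, 60, 97]
dequeue(): [91, 78, 45, 69, 60, 97]

Answer: 91 78 45 69 60 97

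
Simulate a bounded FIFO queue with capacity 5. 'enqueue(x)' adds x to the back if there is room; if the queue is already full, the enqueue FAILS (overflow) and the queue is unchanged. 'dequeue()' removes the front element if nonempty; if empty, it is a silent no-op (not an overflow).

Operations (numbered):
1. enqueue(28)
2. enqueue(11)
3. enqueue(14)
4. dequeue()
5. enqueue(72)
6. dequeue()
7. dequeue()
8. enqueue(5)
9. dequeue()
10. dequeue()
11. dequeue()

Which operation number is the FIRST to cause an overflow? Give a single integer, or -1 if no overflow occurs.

Answer: -1

Derivation:
1. enqueue(28): size=1
2. enqueue(11): size=2
3. enqueue(14): size=3
4. dequeue(): size=2
5. enqueue(72): size=3
6. dequeue(): size=2
7. dequeue(): size=1
8. enqueue(5): size=2
9. dequeue(): size=1
10. dequeue(): size=0
11. dequeue(): empty, no-op, size=0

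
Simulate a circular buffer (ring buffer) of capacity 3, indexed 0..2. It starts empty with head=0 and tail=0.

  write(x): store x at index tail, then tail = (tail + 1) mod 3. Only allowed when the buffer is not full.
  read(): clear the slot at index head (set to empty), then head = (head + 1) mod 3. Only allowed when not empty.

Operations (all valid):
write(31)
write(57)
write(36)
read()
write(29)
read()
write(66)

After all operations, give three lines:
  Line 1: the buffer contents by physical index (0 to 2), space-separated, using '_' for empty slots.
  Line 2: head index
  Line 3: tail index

Answer: 29 66 36
2
2

Derivation:
write(31): buf=[31 _ _], head=0, tail=1, size=1
write(57): buf=[31 57 _], head=0, tail=2, size=2
write(36): buf=[31 57 36], head=0, tail=0, size=3
read(): buf=[_ 57 36], head=1, tail=0, size=2
write(29): buf=[29 57 36], head=1, tail=1, size=3
read(): buf=[29 _ 36], head=2, tail=1, size=2
write(66): buf=[29 66 36], head=2, tail=2, size=3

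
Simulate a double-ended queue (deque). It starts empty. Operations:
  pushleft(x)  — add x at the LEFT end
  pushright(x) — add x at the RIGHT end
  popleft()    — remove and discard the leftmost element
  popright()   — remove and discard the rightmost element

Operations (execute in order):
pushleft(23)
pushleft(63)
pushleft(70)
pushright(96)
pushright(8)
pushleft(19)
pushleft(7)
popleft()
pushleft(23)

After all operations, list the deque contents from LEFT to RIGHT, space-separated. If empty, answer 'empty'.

pushleft(23): [23]
pushleft(63): [63, 23]
pushleft(70): [70, 63, 23]
pushright(96): [70, 63, 23, 96]
pushright(8): [70, 63, 23, 96, 8]
pushleft(19): [19, 70, 63, 23, 96, 8]
pushleft(7): [7, 19, 70, 63, 23, 96, 8]
popleft(): [19, 70, 63, 23, 96, 8]
pushleft(23): [23, 19, 70, 63, 23, 96, 8]

Answer: 23 19 70 63 23 96 8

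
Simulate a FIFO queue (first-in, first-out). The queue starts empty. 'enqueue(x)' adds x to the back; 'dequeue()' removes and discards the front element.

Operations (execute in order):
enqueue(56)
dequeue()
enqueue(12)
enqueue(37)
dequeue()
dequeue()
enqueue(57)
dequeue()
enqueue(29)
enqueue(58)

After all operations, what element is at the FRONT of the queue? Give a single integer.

enqueue(56): queue = [56]
dequeue(): queue = []
enqueue(12): queue = [12]
enqueue(37): queue = [12, 37]
dequeue(): queue = [37]
dequeue(): queue = []
enqueue(57): queue = [57]
dequeue(): queue = []
enqueue(29): queue = [29]
enqueue(58): queue = [29, 58]

Answer: 29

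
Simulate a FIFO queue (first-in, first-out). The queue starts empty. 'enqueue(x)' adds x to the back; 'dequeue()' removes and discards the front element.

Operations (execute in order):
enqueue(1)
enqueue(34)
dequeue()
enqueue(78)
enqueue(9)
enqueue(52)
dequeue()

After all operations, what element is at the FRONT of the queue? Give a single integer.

enqueue(1): queue = [1]
enqueue(34): queue = [1, 34]
dequeue(): queue = [34]
enqueue(78): queue = [34, 78]
enqueue(9): queue = [34, 78, 9]
enqueue(52): queue = [34, 78, 9, 52]
dequeue(): queue = [78, 9, 52]

Answer: 78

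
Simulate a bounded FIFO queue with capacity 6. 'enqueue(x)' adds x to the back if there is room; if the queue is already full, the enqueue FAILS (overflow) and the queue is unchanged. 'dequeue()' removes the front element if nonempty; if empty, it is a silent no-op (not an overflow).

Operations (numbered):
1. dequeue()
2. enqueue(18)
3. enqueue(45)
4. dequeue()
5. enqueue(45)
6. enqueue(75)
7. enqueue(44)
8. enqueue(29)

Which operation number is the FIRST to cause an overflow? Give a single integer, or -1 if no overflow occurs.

1. dequeue(): empty, no-op, size=0
2. enqueue(18): size=1
3. enqueue(45): size=2
4. dequeue(): size=1
5. enqueue(45): size=2
6. enqueue(75): size=3
7. enqueue(44): size=4
8. enqueue(29): size=5

Answer: -1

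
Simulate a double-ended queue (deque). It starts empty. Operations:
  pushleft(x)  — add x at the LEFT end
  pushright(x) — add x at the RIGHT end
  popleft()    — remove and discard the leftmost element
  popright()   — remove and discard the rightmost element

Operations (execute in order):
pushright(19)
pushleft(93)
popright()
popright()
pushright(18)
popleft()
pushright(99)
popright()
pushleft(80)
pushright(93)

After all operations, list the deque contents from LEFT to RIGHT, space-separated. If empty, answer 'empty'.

pushright(19): [19]
pushleft(93): [93, 19]
popright(): [93]
popright(): []
pushright(18): [18]
popleft(): []
pushright(99): [99]
popright(): []
pushleft(80): [80]
pushright(93): [80, 93]

Answer: 80 93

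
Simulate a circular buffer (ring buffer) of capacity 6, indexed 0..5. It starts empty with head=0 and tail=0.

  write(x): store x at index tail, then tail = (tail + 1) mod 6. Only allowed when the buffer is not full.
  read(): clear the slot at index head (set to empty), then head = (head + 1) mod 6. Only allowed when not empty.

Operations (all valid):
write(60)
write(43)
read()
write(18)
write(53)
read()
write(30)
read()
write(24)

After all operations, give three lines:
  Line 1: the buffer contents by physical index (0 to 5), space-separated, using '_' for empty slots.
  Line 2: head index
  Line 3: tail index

write(60): buf=[60 _ _ _ _ _], head=0, tail=1, size=1
write(43): buf=[60 43 _ _ _ _], head=0, tail=2, size=2
read(): buf=[_ 43 _ _ _ _], head=1, tail=2, size=1
write(18): buf=[_ 43 18 _ _ _], head=1, tail=3, size=2
write(53): buf=[_ 43 18 53 _ _], head=1, tail=4, size=3
read(): buf=[_ _ 18 53 _ _], head=2, tail=4, size=2
write(30): buf=[_ _ 18 53 30 _], head=2, tail=5, size=3
read(): buf=[_ _ _ 53 30 _], head=3, tail=5, size=2
write(24): buf=[_ _ _ 53 30 24], head=3, tail=0, size=3

Answer: _ _ _ 53 30 24
3
0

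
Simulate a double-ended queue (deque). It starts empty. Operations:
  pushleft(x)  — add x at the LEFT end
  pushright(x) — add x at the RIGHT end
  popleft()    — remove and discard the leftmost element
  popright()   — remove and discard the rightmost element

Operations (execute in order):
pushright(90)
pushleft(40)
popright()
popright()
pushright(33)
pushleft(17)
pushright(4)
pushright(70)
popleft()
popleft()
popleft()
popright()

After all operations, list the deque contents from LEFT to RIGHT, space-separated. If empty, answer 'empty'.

Answer: empty

Derivation:
pushright(90): [90]
pushleft(40): [40, 90]
popright(): [40]
popright(): []
pushright(33): [33]
pushleft(17): [17, 33]
pushright(4): [17, 33, 4]
pushright(70): [17, 33, 4, 70]
popleft(): [33, 4, 70]
popleft(): [4, 70]
popleft(): [70]
popright(): []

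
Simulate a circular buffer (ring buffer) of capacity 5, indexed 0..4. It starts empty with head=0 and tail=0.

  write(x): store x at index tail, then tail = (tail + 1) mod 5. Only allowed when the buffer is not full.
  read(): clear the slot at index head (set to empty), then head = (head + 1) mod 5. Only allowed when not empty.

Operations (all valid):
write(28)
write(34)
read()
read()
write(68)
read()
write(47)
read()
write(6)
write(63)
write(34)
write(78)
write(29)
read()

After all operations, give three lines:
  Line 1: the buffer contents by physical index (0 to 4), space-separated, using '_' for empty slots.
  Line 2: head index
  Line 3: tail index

write(28): buf=[28 _ _ _ _], head=0, tail=1, size=1
write(34): buf=[28 34 _ _ _], head=0, tail=2, size=2
read(): buf=[_ 34 _ _ _], head=1, tail=2, size=1
read(): buf=[_ _ _ _ _], head=2, tail=2, size=0
write(68): buf=[_ _ 68 _ _], head=2, tail=3, size=1
read(): buf=[_ _ _ _ _], head=3, tail=3, size=0
write(47): buf=[_ _ _ 47 _], head=3, tail=4, size=1
read(): buf=[_ _ _ _ _], head=4, tail=4, size=0
write(6): buf=[_ _ _ _ 6], head=4, tail=0, size=1
write(63): buf=[63 _ _ _ 6], head=4, tail=1, size=2
write(34): buf=[63 34 _ _ 6], head=4, tail=2, size=3
write(78): buf=[63 34 78 _ 6], head=4, tail=3, size=4
write(29): buf=[63 34 78 29 6], head=4, tail=4, size=5
read(): buf=[63 34 78 29 _], head=0, tail=4, size=4

Answer: 63 34 78 29 _
0
4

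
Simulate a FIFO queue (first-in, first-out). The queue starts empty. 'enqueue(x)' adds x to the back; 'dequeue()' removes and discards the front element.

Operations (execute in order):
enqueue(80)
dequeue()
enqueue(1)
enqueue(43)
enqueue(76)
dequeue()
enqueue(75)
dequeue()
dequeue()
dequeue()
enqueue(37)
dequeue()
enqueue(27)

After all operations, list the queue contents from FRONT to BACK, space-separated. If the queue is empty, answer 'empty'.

enqueue(80): [80]
dequeue(): []
enqueue(1): [1]
enqueue(43): [1, 43]
enqueue(76): [1, 43, 76]
dequeue(): [43, 76]
enqueue(75): [43, 76, 75]
dequeue(): [76, 75]
dequeue(): [75]
dequeue(): []
enqueue(37): [37]
dequeue(): []
enqueue(27): [27]

Answer: 27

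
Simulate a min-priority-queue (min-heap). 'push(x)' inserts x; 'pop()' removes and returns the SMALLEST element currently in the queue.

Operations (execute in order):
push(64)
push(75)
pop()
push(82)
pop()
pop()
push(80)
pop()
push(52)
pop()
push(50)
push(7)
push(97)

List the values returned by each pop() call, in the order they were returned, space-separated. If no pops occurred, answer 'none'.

push(64): heap contents = [64]
push(75): heap contents = [64, 75]
pop() → 64: heap contents = [75]
push(82): heap contents = [75, 82]
pop() → 75: heap contents = [82]
pop() → 82: heap contents = []
push(80): heap contents = [80]
pop() → 80: heap contents = []
push(52): heap contents = [52]
pop() → 52: heap contents = []
push(50): heap contents = [50]
push(7): heap contents = [7, 50]
push(97): heap contents = [7, 50, 97]

Answer: 64 75 82 80 52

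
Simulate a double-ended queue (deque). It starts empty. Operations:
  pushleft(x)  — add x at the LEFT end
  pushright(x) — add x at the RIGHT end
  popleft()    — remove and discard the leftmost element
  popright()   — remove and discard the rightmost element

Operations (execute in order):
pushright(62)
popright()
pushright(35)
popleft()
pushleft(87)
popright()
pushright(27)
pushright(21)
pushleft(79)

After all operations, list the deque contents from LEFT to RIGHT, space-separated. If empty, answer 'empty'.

pushright(62): [62]
popright(): []
pushright(35): [35]
popleft(): []
pushleft(87): [87]
popright(): []
pushright(27): [27]
pushright(21): [27, 21]
pushleft(79): [79, 27, 21]

Answer: 79 27 21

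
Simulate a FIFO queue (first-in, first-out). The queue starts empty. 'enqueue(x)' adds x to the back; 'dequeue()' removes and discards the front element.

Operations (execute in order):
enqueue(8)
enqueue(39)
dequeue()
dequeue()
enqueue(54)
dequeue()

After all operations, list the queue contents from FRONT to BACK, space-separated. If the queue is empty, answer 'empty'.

Answer: empty

Derivation:
enqueue(8): [8]
enqueue(39): [8, 39]
dequeue(): [39]
dequeue(): []
enqueue(54): [54]
dequeue(): []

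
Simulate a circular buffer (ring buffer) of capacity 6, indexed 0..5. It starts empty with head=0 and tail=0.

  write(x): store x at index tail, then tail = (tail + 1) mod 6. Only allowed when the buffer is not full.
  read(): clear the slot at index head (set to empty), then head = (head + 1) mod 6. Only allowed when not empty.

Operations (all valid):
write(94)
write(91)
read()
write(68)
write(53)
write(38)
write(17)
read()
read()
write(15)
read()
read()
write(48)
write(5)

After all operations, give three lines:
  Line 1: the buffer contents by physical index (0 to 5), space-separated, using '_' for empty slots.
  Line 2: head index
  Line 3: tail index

write(94): buf=[94 _ _ _ _ _], head=0, tail=1, size=1
write(91): buf=[94 91 _ _ _ _], head=0, tail=2, size=2
read(): buf=[_ 91 _ _ _ _], head=1, tail=2, size=1
write(68): buf=[_ 91 68 _ _ _], head=1, tail=3, size=2
write(53): buf=[_ 91 68 53 _ _], head=1, tail=4, size=3
write(38): buf=[_ 91 68 53 38 _], head=1, tail=5, size=4
write(17): buf=[_ 91 68 53 38 17], head=1, tail=0, size=5
read(): buf=[_ _ 68 53 38 17], head=2, tail=0, size=4
read(): buf=[_ _ _ 53 38 17], head=3, tail=0, size=3
write(15): buf=[15 _ _ 53 38 17], head=3, tail=1, size=4
read(): buf=[15 _ _ _ 38 17], head=4, tail=1, size=3
read(): buf=[15 _ _ _ _ 17], head=5, tail=1, size=2
write(48): buf=[15 48 _ _ _ 17], head=5, tail=2, size=3
write(5): buf=[15 48 5 _ _ 17], head=5, tail=3, size=4

Answer: 15 48 5 _ _ 17
5
3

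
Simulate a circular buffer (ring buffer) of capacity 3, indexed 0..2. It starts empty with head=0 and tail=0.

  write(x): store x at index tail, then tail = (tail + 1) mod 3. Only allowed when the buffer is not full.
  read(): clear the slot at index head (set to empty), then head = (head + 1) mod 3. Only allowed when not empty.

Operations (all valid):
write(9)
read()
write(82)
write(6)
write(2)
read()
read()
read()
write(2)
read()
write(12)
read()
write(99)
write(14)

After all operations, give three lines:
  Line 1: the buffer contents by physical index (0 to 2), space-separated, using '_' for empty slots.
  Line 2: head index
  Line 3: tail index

Answer: 99 14 _
0
2

Derivation:
write(9): buf=[9 _ _], head=0, tail=1, size=1
read(): buf=[_ _ _], head=1, tail=1, size=0
write(82): buf=[_ 82 _], head=1, tail=2, size=1
write(6): buf=[_ 82 6], head=1, tail=0, size=2
write(2): buf=[2 82 6], head=1, tail=1, size=3
read(): buf=[2 _ 6], head=2, tail=1, size=2
read(): buf=[2 _ _], head=0, tail=1, size=1
read(): buf=[_ _ _], head=1, tail=1, size=0
write(2): buf=[_ 2 _], head=1, tail=2, size=1
read(): buf=[_ _ _], head=2, tail=2, size=0
write(12): buf=[_ _ 12], head=2, tail=0, size=1
read(): buf=[_ _ _], head=0, tail=0, size=0
write(99): buf=[99 _ _], head=0, tail=1, size=1
write(14): buf=[99 14 _], head=0, tail=2, size=2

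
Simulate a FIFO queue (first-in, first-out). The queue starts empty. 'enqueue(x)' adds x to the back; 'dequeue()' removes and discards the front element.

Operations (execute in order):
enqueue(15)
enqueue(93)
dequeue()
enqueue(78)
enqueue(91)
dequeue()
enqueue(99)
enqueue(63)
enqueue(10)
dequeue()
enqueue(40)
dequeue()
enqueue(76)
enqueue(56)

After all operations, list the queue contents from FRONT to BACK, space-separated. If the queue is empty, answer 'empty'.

enqueue(15): [15]
enqueue(93): [15, 93]
dequeue(): [93]
enqueue(78): [93, 78]
enqueue(91): [93, 78, 91]
dequeue(): [78, 91]
enqueue(99): [78, 91, 99]
enqueue(63): [78, 91, 99, 63]
enqueue(10): [78, 91, 99, 63, 10]
dequeue(): [91, 99, 63, 10]
enqueue(40): [91, 99, 63, 10, 40]
dequeue(): [99, 63, 10, 40]
enqueue(76): [99, 63, 10, 40, 76]
enqueue(56): [99, 63, 10, 40, 76, 56]

Answer: 99 63 10 40 76 56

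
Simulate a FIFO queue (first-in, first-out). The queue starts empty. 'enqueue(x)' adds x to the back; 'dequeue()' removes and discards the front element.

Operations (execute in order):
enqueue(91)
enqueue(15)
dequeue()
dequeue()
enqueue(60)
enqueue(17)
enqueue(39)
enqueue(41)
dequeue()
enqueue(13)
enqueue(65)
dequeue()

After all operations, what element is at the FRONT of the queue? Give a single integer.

enqueue(91): queue = [91]
enqueue(15): queue = [91, 15]
dequeue(): queue = [15]
dequeue(): queue = []
enqueue(60): queue = [60]
enqueue(17): queue = [60, 17]
enqueue(39): queue = [60, 17, 39]
enqueue(41): queue = [60, 17, 39, 41]
dequeue(): queue = [17, 39, 41]
enqueue(13): queue = [17, 39, 41, 13]
enqueue(65): queue = [17, 39, 41, 13, 65]
dequeue(): queue = [39, 41, 13, 65]

Answer: 39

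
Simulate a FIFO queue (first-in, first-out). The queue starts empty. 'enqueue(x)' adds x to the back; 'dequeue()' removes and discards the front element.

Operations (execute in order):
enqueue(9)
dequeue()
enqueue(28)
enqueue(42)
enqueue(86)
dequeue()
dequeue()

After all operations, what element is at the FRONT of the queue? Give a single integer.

Answer: 86

Derivation:
enqueue(9): queue = [9]
dequeue(): queue = []
enqueue(28): queue = [28]
enqueue(42): queue = [28, 42]
enqueue(86): queue = [28, 42, 86]
dequeue(): queue = [42, 86]
dequeue(): queue = [86]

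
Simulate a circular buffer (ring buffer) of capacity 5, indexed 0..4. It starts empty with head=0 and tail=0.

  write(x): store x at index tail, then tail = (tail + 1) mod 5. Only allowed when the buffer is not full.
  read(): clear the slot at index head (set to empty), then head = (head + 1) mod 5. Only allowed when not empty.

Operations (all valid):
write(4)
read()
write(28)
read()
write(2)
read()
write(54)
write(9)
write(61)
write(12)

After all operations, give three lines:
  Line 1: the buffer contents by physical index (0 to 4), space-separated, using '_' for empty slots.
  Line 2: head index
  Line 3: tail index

write(4): buf=[4 _ _ _ _], head=0, tail=1, size=1
read(): buf=[_ _ _ _ _], head=1, tail=1, size=0
write(28): buf=[_ 28 _ _ _], head=1, tail=2, size=1
read(): buf=[_ _ _ _ _], head=2, tail=2, size=0
write(2): buf=[_ _ 2 _ _], head=2, tail=3, size=1
read(): buf=[_ _ _ _ _], head=3, tail=3, size=0
write(54): buf=[_ _ _ 54 _], head=3, tail=4, size=1
write(9): buf=[_ _ _ 54 9], head=3, tail=0, size=2
write(61): buf=[61 _ _ 54 9], head=3, tail=1, size=3
write(12): buf=[61 12 _ 54 9], head=3, tail=2, size=4

Answer: 61 12 _ 54 9
3
2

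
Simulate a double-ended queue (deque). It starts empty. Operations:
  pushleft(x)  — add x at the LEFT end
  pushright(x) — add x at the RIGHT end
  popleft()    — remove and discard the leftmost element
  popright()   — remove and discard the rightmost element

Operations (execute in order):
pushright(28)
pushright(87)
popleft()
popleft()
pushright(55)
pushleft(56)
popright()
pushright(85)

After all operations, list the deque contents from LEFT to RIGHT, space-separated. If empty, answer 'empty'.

pushright(28): [28]
pushright(87): [28, 87]
popleft(): [87]
popleft(): []
pushright(55): [55]
pushleft(56): [56, 55]
popright(): [56]
pushright(85): [56, 85]

Answer: 56 85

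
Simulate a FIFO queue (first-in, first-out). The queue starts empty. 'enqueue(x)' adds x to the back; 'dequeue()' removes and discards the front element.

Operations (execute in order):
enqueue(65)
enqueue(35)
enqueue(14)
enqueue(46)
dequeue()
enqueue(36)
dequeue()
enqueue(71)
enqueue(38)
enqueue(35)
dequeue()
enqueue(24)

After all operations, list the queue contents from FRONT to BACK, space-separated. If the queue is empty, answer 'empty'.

Answer: 46 36 71 38 35 24

Derivation:
enqueue(65): [65]
enqueue(35): [65, 35]
enqueue(14): [65, 35, 14]
enqueue(46): [65, 35, 14, 46]
dequeue(): [35, 14, 46]
enqueue(36): [35, 14, 46, 36]
dequeue(): [14, 46, 36]
enqueue(71): [14, 46, 36, 71]
enqueue(38): [14, 46, 36, 71, 38]
enqueue(35): [14, 46, 36, 71, 38, 35]
dequeue(): [46, 36, 71, 38, 35]
enqueue(24): [46, 36, 71, 38, 35, 24]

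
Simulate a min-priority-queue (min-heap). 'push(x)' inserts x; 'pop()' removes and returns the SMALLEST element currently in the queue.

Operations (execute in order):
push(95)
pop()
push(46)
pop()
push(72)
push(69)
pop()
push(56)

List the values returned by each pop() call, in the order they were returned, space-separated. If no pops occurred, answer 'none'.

Answer: 95 46 69

Derivation:
push(95): heap contents = [95]
pop() → 95: heap contents = []
push(46): heap contents = [46]
pop() → 46: heap contents = []
push(72): heap contents = [72]
push(69): heap contents = [69, 72]
pop() → 69: heap contents = [72]
push(56): heap contents = [56, 72]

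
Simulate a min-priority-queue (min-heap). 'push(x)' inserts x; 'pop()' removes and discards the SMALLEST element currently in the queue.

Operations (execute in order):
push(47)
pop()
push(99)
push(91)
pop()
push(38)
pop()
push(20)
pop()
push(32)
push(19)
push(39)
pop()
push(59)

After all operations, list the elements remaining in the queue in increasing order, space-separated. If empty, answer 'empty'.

push(47): heap contents = [47]
pop() → 47: heap contents = []
push(99): heap contents = [99]
push(91): heap contents = [91, 99]
pop() → 91: heap contents = [99]
push(38): heap contents = [38, 99]
pop() → 38: heap contents = [99]
push(20): heap contents = [20, 99]
pop() → 20: heap contents = [99]
push(32): heap contents = [32, 99]
push(19): heap contents = [19, 32, 99]
push(39): heap contents = [19, 32, 39, 99]
pop() → 19: heap contents = [32, 39, 99]
push(59): heap contents = [32, 39, 59, 99]

Answer: 32 39 59 99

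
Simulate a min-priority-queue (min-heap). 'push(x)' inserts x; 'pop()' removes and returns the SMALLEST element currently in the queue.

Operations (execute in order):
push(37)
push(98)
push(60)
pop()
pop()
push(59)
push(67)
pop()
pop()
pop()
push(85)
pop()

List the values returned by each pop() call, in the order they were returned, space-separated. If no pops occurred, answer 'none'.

push(37): heap contents = [37]
push(98): heap contents = [37, 98]
push(60): heap contents = [37, 60, 98]
pop() → 37: heap contents = [60, 98]
pop() → 60: heap contents = [98]
push(59): heap contents = [59, 98]
push(67): heap contents = [59, 67, 98]
pop() → 59: heap contents = [67, 98]
pop() → 67: heap contents = [98]
pop() → 98: heap contents = []
push(85): heap contents = [85]
pop() → 85: heap contents = []

Answer: 37 60 59 67 98 85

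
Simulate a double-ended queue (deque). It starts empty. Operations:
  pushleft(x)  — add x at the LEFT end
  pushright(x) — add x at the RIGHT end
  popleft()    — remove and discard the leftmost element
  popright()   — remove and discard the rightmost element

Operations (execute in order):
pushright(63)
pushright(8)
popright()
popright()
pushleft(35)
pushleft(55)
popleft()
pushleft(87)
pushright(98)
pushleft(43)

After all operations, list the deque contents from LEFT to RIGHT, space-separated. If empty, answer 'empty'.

Answer: 43 87 35 98

Derivation:
pushright(63): [63]
pushright(8): [63, 8]
popright(): [63]
popright(): []
pushleft(35): [35]
pushleft(55): [55, 35]
popleft(): [35]
pushleft(87): [87, 35]
pushright(98): [87, 35, 98]
pushleft(43): [43, 87, 35, 98]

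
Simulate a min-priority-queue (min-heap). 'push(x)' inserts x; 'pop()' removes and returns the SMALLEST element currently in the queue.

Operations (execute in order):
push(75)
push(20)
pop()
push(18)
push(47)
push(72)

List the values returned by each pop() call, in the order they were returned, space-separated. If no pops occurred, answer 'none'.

Answer: 20

Derivation:
push(75): heap contents = [75]
push(20): heap contents = [20, 75]
pop() → 20: heap contents = [75]
push(18): heap contents = [18, 75]
push(47): heap contents = [18, 47, 75]
push(72): heap contents = [18, 47, 72, 75]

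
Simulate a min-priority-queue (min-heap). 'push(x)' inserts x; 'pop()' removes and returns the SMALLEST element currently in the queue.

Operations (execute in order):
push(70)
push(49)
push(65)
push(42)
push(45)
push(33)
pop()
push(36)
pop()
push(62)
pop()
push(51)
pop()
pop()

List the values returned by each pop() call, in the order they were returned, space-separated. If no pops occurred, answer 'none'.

push(70): heap contents = [70]
push(49): heap contents = [49, 70]
push(65): heap contents = [49, 65, 70]
push(42): heap contents = [42, 49, 65, 70]
push(45): heap contents = [42, 45, 49, 65, 70]
push(33): heap contents = [33, 42, 45, 49, 65, 70]
pop() → 33: heap contents = [42, 45, 49, 65, 70]
push(36): heap contents = [36, 42, 45, 49, 65, 70]
pop() → 36: heap contents = [42, 45, 49, 65, 70]
push(62): heap contents = [42, 45, 49, 62, 65, 70]
pop() → 42: heap contents = [45, 49, 62, 65, 70]
push(51): heap contents = [45, 49, 51, 62, 65, 70]
pop() → 45: heap contents = [49, 51, 62, 65, 70]
pop() → 49: heap contents = [51, 62, 65, 70]

Answer: 33 36 42 45 49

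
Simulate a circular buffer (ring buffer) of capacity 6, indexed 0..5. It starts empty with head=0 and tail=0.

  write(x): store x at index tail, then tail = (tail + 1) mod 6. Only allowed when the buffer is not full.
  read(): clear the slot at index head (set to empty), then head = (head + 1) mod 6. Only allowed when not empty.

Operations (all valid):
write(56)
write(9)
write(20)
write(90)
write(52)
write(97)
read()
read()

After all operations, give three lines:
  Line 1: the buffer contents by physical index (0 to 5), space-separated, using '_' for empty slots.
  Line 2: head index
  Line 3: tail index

write(56): buf=[56 _ _ _ _ _], head=0, tail=1, size=1
write(9): buf=[56 9 _ _ _ _], head=0, tail=2, size=2
write(20): buf=[56 9 20 _ _ _], head=0, tail=3, size=3
write(90): buf=[56 9 20 90 _ _], head=0, tail=4, size=4
write(52): buf=[56 9 20 90 52 _], head=0, tail=5, size=5
write(97): buf=[56 9 20 90 52 97], head=0, tail=0, size=6
read(): buf=[_ 9 20 90 52 97], head=1, tail=0, size=5
read(): buf=[_ _ 20 90 52 97], head=2, tail=0, size=4

Answer: _ _ 20 90 52 97
2
0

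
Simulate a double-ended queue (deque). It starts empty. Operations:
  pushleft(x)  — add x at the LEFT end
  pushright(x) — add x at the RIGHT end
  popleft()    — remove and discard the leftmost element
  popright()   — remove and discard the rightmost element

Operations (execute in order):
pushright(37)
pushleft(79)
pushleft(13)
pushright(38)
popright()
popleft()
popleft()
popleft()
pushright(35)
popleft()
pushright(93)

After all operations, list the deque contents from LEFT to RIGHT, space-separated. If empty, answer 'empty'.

pushright(37): [37]
pushleft(79): [79, 37]
pushleft(13): [13, 79, 37]
pushright(38): [13, 79, 37, 38]
popright(): [13, 79, 37]
popleft(): [79, 37]
popleft(): [37]
popleft(): []
pushright(35): [35]
popleft(): []
pushright(93): [93]

Answer: 93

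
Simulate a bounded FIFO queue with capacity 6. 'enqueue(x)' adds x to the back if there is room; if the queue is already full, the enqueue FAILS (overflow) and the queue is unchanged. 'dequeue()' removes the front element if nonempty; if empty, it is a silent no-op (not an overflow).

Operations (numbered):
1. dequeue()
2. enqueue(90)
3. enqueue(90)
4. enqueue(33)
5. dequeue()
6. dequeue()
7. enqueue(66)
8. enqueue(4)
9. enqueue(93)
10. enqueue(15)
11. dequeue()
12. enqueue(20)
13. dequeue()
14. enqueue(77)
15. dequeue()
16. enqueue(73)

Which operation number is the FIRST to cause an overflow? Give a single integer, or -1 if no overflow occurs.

1. dequeue(): empty, no-op, size=0
2. enqueue(90): size=1
3. enqueue(90): size=2
4. enqueue(33): size=3
5. dequeue(): size=2
6. dequeue(): size=1
7. enqueue(66): size=2
8. enqueue(4): size=3
9. enqueue(93): size=4
10. enqueue(15): size=5
11. dequeue(): size=4
12. enqueue(20): size=5
13. dequeue(): size=4
14. enqueue(77): size=5
15. dequeue(): size=4
16. enqueue(73): size=5

Answer: -1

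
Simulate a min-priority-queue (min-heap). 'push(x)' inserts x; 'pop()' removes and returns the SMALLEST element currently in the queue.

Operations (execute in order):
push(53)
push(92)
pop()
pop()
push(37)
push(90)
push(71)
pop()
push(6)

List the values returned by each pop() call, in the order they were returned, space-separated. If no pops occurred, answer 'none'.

Answer: 53 92 37

Derivation:
push(53): heap contents = [53]
push(92): heap contents = [53, 92]
pop() → 53: heap contents = [92]
pop() → 92: heap contents = []
push(37): heap contents = [37]
push(90): heap contents = [37, 90]
push(71): heap contents = [37, 71, 90]
pop() → 37: heap contents = [71, 90]
push(6): heap contents = [6, 71, 90]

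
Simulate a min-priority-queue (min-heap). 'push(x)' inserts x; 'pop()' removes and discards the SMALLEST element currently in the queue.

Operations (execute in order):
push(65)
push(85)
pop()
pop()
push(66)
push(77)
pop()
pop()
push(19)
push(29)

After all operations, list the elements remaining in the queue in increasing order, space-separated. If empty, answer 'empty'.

Answer: 19 29

Derivation:
push(65): heap contents = [65]
push(85): heap contents = [65, 85]
pop() → 65: heap contents = [85]
pop() → 85: heap contents = []
push(66): heap contents = [66]
push(77): heap contents = [66, 77]
pop() → 66: heap contents = [77]
pop() → 77: heap contents = []
push(19): heap contents = [19]
push(29): heap contents = [19, 29]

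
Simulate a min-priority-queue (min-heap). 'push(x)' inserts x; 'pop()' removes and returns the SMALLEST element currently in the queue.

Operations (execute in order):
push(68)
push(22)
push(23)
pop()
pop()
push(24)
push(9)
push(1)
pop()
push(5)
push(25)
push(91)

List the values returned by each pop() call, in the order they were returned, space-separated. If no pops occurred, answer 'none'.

Answer: 22 23 1

Derivation:
push(68): heap contents = [68]
push(22): heap contents = [22, 68]
push(23): heap contents = [22, 23, 68]
pop() → 22: heap contents = [23, 68]
pop() → 23: heap contents = [68]
push(24): heap contents = [24, 68]
push(9): heap contents = [9, 24, 68]
push(1): heap contents = [1, 9, 24, 68]
pop() → 1: heap contents = [9, 24, 68]
push(5): heap contents = [5, 9, 24, 68]
push(25): heap contents = [5, 9, 24, 25, 68]
push(91): heap contents = [5, 9, 24, 25, 68, 91]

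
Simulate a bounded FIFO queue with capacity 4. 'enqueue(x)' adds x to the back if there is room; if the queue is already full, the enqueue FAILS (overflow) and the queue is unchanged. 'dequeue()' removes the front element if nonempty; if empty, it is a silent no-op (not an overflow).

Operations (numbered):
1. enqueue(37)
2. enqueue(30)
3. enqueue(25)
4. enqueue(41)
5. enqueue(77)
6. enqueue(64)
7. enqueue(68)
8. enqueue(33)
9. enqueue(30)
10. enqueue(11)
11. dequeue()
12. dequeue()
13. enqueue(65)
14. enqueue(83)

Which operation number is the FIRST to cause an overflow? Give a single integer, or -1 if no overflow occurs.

Answer: 5

Derivation:
1. enqueue(37): size=1
2. enqueue(30): size=2
3. enqueue(25): size=3
4. enqueue(41): size=4
5. enqueue(77): size=4=cap → OVERFLOW (fail)
6. enqueue(64): size=4=cap → OVERFLOW (fail)
7. enqueue(68): size=4=cap → OVERFLOW (fail)
8. enqueue(33): size=4=cap → OVERFLOW (fail)
9. enqueue(30): size=4=cap → OVERFLOW (fail)
10. enqueue(11): size=4=cap → OVERFLOW (fail)
11. dequeue(): size=3
12. dequeue(): size=2
13. enqueue(65): size=3
14. enqueue(83): size=4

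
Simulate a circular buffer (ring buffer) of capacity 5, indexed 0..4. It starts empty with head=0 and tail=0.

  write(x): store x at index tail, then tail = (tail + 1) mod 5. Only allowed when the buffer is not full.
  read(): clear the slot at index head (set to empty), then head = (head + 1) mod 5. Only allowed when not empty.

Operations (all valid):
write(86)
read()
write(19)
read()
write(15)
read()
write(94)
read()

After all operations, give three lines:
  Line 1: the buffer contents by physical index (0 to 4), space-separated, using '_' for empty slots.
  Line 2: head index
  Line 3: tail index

Answer: _ _ _ _ _
4
4

Derivation:
write(86): buf=[86 _ _ _ _], head=0, tail=1, size=1
read(): buf=[_ _ _ _ _], head=1, tail=1, size=0
write(19): buf=[_ 19 _ _ _], head=1, tail=2, size=1
read(): buf=[_ _ _ _ _], head=2, tail=2, size=0
write(15): buf=[_ _ 15 _ _], head=2, tail=3, size=1
read(): buf=[_ _ _ _ _], head=3, tail=3, size=0
write(94): buf=[_ _ _ 94 _], head=3, tail=4, size=1
read(): buf=[_ _ _ _ _], head=4, tail=4, size=0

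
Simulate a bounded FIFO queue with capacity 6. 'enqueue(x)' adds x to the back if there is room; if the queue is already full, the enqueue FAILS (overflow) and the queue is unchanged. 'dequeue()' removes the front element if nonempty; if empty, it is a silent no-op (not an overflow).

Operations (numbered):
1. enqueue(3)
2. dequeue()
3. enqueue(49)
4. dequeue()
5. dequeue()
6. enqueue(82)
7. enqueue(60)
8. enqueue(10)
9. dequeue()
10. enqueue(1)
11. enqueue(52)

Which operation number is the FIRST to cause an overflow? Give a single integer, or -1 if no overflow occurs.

Answer: -1

Derivation:
1. enqueue(3): size=1
2. dequeue(): size=0
3. enqueue(49): size=1
4. dequeue(): size=0
5. dequeue(): empty, no-op, size=0
6. enqueue(82): size=1
7. enqueue(60): size=2
8. enqueue(10): size=3
9. dequeue(): size=2
10. enqueue(1): size=3
11. enqueue(52): size=4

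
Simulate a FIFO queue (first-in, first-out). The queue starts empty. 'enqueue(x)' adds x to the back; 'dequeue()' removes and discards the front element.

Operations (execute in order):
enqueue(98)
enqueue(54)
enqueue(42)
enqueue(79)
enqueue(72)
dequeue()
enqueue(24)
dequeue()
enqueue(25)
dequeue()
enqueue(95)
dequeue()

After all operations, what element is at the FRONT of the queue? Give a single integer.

enqueue(98): queue = [98]
enqueue(54): queue = [98, 54]
enqueue(42): queue = [98, 54, 42]
enqueue(79): queue = [98, 54, 42, 79]
enqueue(72): queue = [98, 54, 42, 79, 72]
dequeue(): queue = [54, 42, 79, 72]
enqueue(24): queue = [54, 42, 79, 72, 24]
dequeue(): queue = [42, 79, 72, 24]
enqueue(25): queue = [42, 79, 72, 24, 25]
dequeue(): queue = [79, 72, 24, 25]
enqueue(95): queue = [79, 72, 24, 25, 95]
dequeue(): queue = [72, 24, 25, 95]

Answer: 72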